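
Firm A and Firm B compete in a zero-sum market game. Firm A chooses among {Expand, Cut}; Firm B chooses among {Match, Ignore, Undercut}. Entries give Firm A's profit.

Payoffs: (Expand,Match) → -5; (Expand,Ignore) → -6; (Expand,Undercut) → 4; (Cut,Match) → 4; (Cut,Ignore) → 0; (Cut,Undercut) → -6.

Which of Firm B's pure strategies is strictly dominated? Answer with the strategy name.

Ignore holds Firm A's payoff strictly below Match in every row: -6 < -5, 0 < 4.
So Match is strictly dominated for Firm B.

Match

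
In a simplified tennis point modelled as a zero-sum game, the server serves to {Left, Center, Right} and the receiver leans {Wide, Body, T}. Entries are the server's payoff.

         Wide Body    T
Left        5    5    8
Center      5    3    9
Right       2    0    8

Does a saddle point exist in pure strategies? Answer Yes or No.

Row minima: Left → 5, Center → 3, Right → 0; maximin = 5.
Column maxima: Wide → 5, Body → 5, T → 9; minimax = 5.
maximin = minimax = 5, so a saddle point exists.

Yes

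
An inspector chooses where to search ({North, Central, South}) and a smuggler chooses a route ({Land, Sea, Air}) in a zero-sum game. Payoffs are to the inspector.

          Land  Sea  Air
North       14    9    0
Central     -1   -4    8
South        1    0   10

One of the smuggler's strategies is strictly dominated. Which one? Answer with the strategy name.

Land

Sea holds the inspector's payoff strictly below Land in every row: 9 < 14, -4 < -1, 0 < 1.
So Land is strictly dominated for the smuggler.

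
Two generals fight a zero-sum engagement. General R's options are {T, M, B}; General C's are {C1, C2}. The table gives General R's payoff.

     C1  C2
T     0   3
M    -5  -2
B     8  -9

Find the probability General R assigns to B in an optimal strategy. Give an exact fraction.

Row minima: T → 0, M → -5, B → -9; maximin = 0.
Column maxima: C1 → 8, C2 → 3; minimax = 3.
0 ≠ 3, so there is no saddle point; optimal play is mixed.
M is strictly dominated by T, so General R never plays it.
On the remaining 2×2 (T, B vs C1, C2):
Let General R play T with probability p. Expected payoff against C1: 0p + 8(1−p) = −8p + 8; against C2: 3p + (-9)(1−p) = 12p − 9.
Setting these equal: −8p + 8 = 12p − 9 ⇒ −20p = -17 ⇒ p = 17/20, and the value is (-8)·(17/20) + 8 = 6/5.
For General C: with q = P(C1), equating T's and B's payoffs gives −3q + 3 = 17q − 9 ⇒ q = 3/5.

3/20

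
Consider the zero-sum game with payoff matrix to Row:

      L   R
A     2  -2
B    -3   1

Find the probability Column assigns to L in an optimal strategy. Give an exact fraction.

Row minima: A → -2, B → -3; maximin = -2.
Column maxima: L → 2, R → 1; minimax = 1.
-2 ≠ 1, so there is no saddle point; optimal play is mixed.
Let Row play A with probability p. Expected payoff against L: 2p + (-3)(1−p) = 5p − 3; against R: (-2)p + 1(1−p) = −3p + 1.
Setting these equal: 5p − 3 = −3p + 1 ⇒ 8p = 4 ⇒ p = 1/2, and the value is (5)·(1/2) − 3 = -1/2.
For Column: with q = P(L), equating A's and B's payoffs gives 4q − 2 = −4q + 1 ⇒ q = 3/8.

3/8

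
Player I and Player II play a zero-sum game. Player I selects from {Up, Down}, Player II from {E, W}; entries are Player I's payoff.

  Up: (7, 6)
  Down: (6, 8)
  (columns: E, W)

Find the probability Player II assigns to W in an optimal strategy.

Row minima: Up → 6, Down → 6; maximin = 6.
Column maxima: E → 7, W → 8; minimax = 7.
6 ≠ 7, so there is no saddle point; optimal play is mixed.
Let Player I play Up with probability p. Expected payoff against E: 7p + 6(1−p) = p + 6; against W: 6p + 8(1−p) = −2p + 8.
Setting these equal: p + 6 = −2p + 8 ⇒ 3p = 2 ⇒ p = 2/3, and the value is (1)·(2/3) + 6 = 20/3.
For Player II: with q = P(E), equating Up's and Down's payoffs gives q + 6 = −2q + 8 ⇒ q = 2/3.

1/3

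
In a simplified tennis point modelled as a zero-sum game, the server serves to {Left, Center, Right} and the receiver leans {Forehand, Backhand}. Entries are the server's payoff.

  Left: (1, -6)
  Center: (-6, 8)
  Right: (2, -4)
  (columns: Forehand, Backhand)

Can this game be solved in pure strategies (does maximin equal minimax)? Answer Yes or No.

Row minima: Left → -6, Center → -6, Right → -4; maximin = -4.
Column maxima: Forehand → 2, Backhand → 8; minimax = 2.
-4 ≠ 2, so no pure-strategy equilibrium exists.

No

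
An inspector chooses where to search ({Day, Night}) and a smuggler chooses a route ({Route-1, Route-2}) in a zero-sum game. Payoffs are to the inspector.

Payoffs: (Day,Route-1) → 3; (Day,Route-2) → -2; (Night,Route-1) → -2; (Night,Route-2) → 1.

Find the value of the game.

-1/8

Row minima: Day → -2, Night → -2; maximin = -2.
Column maxima: Route-1 → 3, Route-2 → 1; minimax = 1.
-2 ≠ 1, so there is no saddle point; optimal play is mixed.
Let the inspector play Day with probability p. Expected payoff against Route-1: 3p + (-2)(1−p) = 5p − 2; against Route-2: (-2)p + 1(1−p) = −3p + 1.
Setting these equal: 5p − 2 = −3p + 1 ⇒ 8p = 3 ⇒ p = 3/8, and the value is (5)·(3/8) − 2 = -1/8.
For the smuggler: with q = P(Route-1), equating Day's and Night's payoffs gives 5q − 2 = −3q + 1 ⇒ q = 3/8.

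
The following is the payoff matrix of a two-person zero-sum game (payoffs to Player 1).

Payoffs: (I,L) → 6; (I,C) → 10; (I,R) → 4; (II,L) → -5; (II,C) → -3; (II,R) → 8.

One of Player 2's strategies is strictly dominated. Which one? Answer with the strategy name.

C

L holds Player 1's payoff strictly below C in every row: 6 < 10, -5 < -3.
So C is strictly dominated for Player 2.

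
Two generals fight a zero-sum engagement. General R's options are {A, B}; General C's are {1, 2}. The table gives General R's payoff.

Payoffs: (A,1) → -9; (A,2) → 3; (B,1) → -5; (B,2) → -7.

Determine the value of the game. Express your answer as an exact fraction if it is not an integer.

Row minima: A → -9, B → -7; maximin = -7.
Column maxima: 1 → -5, 2 → 3; minimax = -5.
-7 ≠ -5, so there is no saddle point; optimal play is mixed.
Let General R play A with probability p. Expected payoff against 1: (-9)p + (-5)(1−p) = −4p − 5; against 2: 3p + (-7)(1−p) = 10p − 7.
Setting these equal: −4p − 5 = 10p − 7 ⇒ −14p = -2 ⇒ p = 1/7, and the value is (-4)·(1/7) − 5 = -39/7.
For General C: with q = P(1), equating A's and B's payoffs gives −12q + 3 = 2q − 7 ⇒ q = 5/7.

-39/7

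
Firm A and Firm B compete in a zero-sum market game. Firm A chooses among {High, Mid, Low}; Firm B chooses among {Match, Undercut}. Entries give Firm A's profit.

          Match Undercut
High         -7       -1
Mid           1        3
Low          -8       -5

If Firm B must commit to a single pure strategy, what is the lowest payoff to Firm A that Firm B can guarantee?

1

Column maxima: Match → 1, Undercut → 3.
The smallest of these is 1.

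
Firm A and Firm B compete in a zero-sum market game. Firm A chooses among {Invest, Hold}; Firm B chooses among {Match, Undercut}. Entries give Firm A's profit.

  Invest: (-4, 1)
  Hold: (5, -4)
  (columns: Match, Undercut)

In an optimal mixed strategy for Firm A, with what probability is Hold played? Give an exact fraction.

5/14

Row minima: Invest → -4, Hold → -4; maximin = -4.
Column maxima: Match → 5, Undercut → 1; minimax = 1.
-4 ≠ 1, so there is no saddle point; optimal play is mixed.
Let Firm A play Invest with probability p. Expected payoff against Match: (-4)p + 5(1−p) = −9p + 5; against Undercut: 1p + (-4)(1−p) = 5p − 4.
Setting these equal: −9p + 5 = 5p − 4 ⇒ −14p = -9 ⇒ p = 9/14, and the value is (-9)·(9/14) + 5 = -11/14.
For Firm B: with q = P(Match), equating Invest's and Hold's payoffs gives −5q + 1 = 9q − 4 ⇒ q = 5/14.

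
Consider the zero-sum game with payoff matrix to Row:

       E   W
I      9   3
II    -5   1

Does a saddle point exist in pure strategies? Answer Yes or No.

Row minima: I → 3, II → -5; maximin = 3.
Column maxima: E → 9, W → 3; minimax = 3.
maximin = minimax = 3, so a saddle point exists.

Yes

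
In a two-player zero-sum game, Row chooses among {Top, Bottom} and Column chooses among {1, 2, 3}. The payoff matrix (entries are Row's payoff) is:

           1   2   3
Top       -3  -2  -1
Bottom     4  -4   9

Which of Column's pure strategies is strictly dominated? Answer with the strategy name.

3

1 holds Row's payoff strictly below 3 in every row: -3 < -1, 4 < 9.
So 3 is strictly dominated for Column.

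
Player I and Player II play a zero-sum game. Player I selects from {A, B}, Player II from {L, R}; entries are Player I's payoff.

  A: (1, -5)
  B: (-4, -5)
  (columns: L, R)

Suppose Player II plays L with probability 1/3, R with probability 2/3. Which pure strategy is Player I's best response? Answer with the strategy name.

A

Expected payoff of A: (1/3)·1 + (2/3)·(-5) = -3.
Expected payoff of B: (1/3)·(-4) + (2/3)·(-5) = -14/3.
The largest is -3, so Player I's best response is A.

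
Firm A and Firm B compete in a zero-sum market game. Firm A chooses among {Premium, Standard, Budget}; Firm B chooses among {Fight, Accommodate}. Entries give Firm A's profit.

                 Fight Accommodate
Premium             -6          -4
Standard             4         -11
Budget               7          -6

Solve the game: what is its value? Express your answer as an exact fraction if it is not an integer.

Row minima: Premium → -6, Standard → -11, Budget → -6; maximin = -6.
Column maxima: Fight → 7, Accommodate → -4; minimax = -4.
-6 ≠ -4, so there is no saddle point; optimal play is mixed.
Standard is strictly dominated by Budget, so Firm A never plays it.
On the remaining 2×2 (Premium, Budget vs Fight, Accommodate):
Let Firm A play Premium with probability p. Expected payoff against Fight: (-6)p + 7(1−p) = −13p + 7; against Accommodate: (-4)p + (-6)(1−p) = 2p − 6.
Setting these equal: −13p + 7 = 2p − 6 ⇒ −15p = -13 ⇒ p = 13/15, and the value is (-13)·(13/15) + 7 = -64/15.
For Firm B: with q = P(Fight), equating Premium's and Budget's payoffs gives −2q − 4 = 13q − 6 ⇒ q = 2/15.

-64/15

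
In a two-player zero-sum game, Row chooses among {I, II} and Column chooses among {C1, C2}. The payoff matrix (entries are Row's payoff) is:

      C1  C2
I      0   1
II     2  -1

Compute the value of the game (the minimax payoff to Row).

Row minima: I → 0, II → -1; maximin = 0.
Column maxima: C1 → 2, C2 → 1; minimax = 1.
0 ≠ 1, so there is no saddle point; optimal play is mixed.
Let Row play I with probability p. Expected payoff against C1: 0p + 2(1−p) = −2p + 2; against C2: 1p + (-1)(1−p) = 2p − 1.
Setting these equal: −2p + 2 = 2p − 1 ⇒ −4p = -3 ⇒ p = 3/4, and the value is (-2)·(3/4) + 2 = 1/2.
For Column: with q = P(C1), equating I's and II's payoffs gives −q + 1 = 3q − 1 ⇒ q = 1/2.

1/2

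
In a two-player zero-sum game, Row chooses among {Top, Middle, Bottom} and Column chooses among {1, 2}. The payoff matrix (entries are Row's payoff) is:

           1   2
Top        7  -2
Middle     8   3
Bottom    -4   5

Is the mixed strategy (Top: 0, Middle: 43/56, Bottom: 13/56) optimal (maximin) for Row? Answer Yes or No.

No

Against 1 this mix gives (43/56)·8 + (13/56)·(-4) = 73/14.
Against 2 this mix gives (43/56)·3 + (13/56)·5 = 97/28.
Column will play 2, holding Row to 97/28. Shifting weight toward the row that does better against 2 would raise this floor (the equalizing mix achieves 26/7 against both 2 and 1), so the proposed strategy is not optimal.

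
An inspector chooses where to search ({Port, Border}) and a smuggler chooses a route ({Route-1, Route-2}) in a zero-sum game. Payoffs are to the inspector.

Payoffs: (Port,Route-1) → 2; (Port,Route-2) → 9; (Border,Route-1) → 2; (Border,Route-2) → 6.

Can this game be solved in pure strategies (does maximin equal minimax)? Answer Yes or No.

Row minima: Port → 2, Border → 2; maximin = 2.
Column maxima: Route-1 → 2, Route-2 → 9; minimax = 2.
maximin = minimax = 2, so a saddle point exists.

Yes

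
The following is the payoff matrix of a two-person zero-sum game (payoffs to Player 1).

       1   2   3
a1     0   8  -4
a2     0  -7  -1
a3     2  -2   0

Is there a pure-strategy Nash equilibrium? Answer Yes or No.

Row minima: a1 → -4, a2 → -7, a3 → -2; maximin = -2.
Column maxima: 1 → 2, 2 → 8, 3 → 0; minimax = 0.
-2 ≠ 0, so no pure-strategy equilibrium exists.

No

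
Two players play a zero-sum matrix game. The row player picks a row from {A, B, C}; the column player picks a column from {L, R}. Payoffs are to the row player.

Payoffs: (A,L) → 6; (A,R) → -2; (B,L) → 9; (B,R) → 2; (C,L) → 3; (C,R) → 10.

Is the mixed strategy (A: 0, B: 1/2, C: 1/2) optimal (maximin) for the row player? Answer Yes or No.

Against L this mix gives (1/2)·9 + (1/2)·3 = 6.
Against R this mix gives (1/2)·2 + (1/2)·10 = 6.
All of the column player's active replies (L, R) yield 6, and no column does worse for the row player. The mix makes the column player indifferent and guarantees 6, so it is optimal.

Yes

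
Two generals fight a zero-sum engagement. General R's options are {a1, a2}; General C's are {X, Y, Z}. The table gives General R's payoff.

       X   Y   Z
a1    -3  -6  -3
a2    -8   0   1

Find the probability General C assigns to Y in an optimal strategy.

Row minima: a1 → -6, a2 → -8; maximin = -6.
Column maxima: X → -3, Y → 0, Z → 1; minimax = -3.
-6 ≠ -3, so there is no saddle point; optimal play is mixed.
Z is strictly dominated by Y (it gives General R strictly more in every row), so General C never plays it.
On the remaining 2×2 (a1, a2 vs X, Y):
Let General R play a1 with probability p. Expected payoff against X: (-3)p + (-8)(1−p) = 5p − 8; against Y: (-6)p + 0(1−p) = −6p.
Setting these equal: 5p − 8 = −6p ⇒ 11p = 8 ⇒ p = 8/11, and the value is (5)·(8/11) − 8 = -48/11.
For General C: with q = P(X), equating a1's and a2's payoffs gives 3q − 6 = −8q ⇒ q = 6/11.

5/11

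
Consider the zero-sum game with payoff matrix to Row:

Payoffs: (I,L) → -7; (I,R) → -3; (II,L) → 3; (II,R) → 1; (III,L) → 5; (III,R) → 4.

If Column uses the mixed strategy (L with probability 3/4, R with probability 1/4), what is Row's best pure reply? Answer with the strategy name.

III

Expected payoff of I: (3/4)·(-7) + (1/4)·(-3) = -6.
Expected payoff of II: (3/4)·3 + (1/4)·1 = 5/2.
Expected payoff of III: (3/4)·5 + (1/4)·4 = 19/4.
The largest is 19/4, so Row's best response is III.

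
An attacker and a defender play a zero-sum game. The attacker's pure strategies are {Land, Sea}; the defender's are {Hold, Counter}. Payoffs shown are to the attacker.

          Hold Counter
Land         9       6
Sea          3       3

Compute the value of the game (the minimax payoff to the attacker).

6

Row minima: Land → 6, Sea → 3; maximin = 6.
Column maxima: Hold → 9, Counter → 6; minimax = 6.
Since maximin = minimax = 6, there is a saddle point and the value is 6.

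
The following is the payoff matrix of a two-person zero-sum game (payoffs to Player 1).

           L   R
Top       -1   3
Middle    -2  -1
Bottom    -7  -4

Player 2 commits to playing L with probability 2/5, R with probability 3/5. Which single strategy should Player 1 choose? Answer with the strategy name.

Top

Expected payoff of Top: (2/5)·(-1) + (3/5)·3 = 7/5.
Expected payoff of Middle: (2/5)·(-2) + (3/5)·(-1) = -7/5.
Expected payoff of Bottom: (2/5)·(-7) + (3/5)·(-4) = -26/5.
The largest is 7/5, so Player 1's best response is Top.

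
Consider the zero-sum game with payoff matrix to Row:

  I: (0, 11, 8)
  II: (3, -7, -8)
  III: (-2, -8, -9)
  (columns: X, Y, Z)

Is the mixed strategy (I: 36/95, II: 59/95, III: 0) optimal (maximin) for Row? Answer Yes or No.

No

Against X this mix gives (36/95)·0 + (59/95)·3 = 177/95.
Against Y this mix gives (36/95)·11 + (59/95)·(-7) = -17/95.
Against Z this mix gives (36/95)·8 + (59/95)·(-8) = -184/95.
Column will play Z, holding Row to -184/95. Shifting weight toward the row that does better against Z would raise this floor (the equalizing mix achieves 24/19 against both Z and X), so the proposed strategy is not optimal.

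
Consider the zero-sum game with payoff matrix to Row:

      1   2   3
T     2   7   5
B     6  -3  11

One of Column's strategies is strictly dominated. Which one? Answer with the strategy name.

1 holds Row's payoff strictly below 3 in every row: 2 < 5, 6 < 11.
So 3 is strictly dominated for Column.

3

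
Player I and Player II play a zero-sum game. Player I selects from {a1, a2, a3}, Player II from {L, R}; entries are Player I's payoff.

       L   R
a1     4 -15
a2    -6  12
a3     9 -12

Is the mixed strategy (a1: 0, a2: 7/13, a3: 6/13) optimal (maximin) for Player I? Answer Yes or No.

Yes

Against L this mix gives (7/13)·(-6) + (6/13)·9 = 12/13.
Against R this mix gives (7/13)·12 + (6/13)·(-12) = 12/13.
All of Player II's active replies (L, R) yield 12/13, and no column does worse for Player I. The mix makes Player II indifferent and guarantees 12/13, so it is optimal.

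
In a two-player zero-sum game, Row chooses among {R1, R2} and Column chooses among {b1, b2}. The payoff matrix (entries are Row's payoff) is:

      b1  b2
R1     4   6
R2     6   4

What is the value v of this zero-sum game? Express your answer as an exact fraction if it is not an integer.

5

Row minima: R1 → 4, R2 → 4; maximin = 4.
Column maxima: b1 → 6, b2 → 6; minimax = 6.
4 ≠ 6, so there is no saddle point; optimal play is mixed.
Let Row play R1 with probability p. Expected payoff against b1: 4p + 6(1−p) = −2p + 6; against b2: 6p + 4(1−p) = 2p + 4.
Setting these equal: −2p + 6 = 2p + 4 ⇒ −4p = -2 ⇒ p = 1/2, and the value is (-2)·(1/2) + 6 = 5.
For Column: with q = P(b1), equating R1's and R2's payoffs gives −2q + 6 = 2q + 4 ⇒ q = 1/2.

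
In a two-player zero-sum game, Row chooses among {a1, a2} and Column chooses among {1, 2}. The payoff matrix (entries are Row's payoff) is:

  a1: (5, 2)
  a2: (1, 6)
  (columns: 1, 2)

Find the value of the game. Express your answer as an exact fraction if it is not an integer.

Row minima: a1 → 2, a2 → 1; maximin = 2.
Column maxima: 1 → 5, 2 → 6; minimax = 5.
2 ≠ 5, so there is no saddle point; optimal play is mixed.
Let Row play a1 with probability p. Expected payoff against 1: 5p + 1(1−p) = 4p + 1; against 2: 2p + 6(1−p) = −4p + 6.
Setting these equal: 4p + 1 = −4p + 6 ⇒ 8p = 5 ⇒ p = 5/8, and the value is (4)·(5/8) + 1 = 7/2.
For Column: with q = P(1), equating a1's and a2's payoffs gives 3q + 2 = −5q + 6 ⇒ q = 1/2.

7/2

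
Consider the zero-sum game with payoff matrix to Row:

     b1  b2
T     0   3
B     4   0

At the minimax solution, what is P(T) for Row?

4/7

Row minima: T → 0, B → 0; maximin = 0.
Column maxima: b1 → 4, b2 → 3; minimax = 3.
0 ≠ 3, so there is no saddle point; optimal play is mixed.
Let Row play T with probability p. Expected payoff against b1: 0p + 4(1−p) = −4p + 4; against b2: 3p + 0(1−p) = 3p.
Setting these equal: −4p + 4 = 3p ⇒ −7p = -4 ⇒ p = 4/7, and the value is (-4)·(4/7) + 4 = 12/7.
For Column: with q = P(b1), equating T's and B's payoffs gives −3q + 3 = 4q ⇒ q = 3/7.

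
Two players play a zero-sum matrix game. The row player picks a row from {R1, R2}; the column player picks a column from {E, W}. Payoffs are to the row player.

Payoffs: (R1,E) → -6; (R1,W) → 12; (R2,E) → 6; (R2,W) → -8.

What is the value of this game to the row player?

3/4

Row minima: R1 → -6, R2 → -8; maximin = -6.
Column maxima: E → 6, W → 12; minimax = 6.
-6 ≠ 6, so there is no saddle point; optimal play is mixed.
Let the row player play R1 with probability p. Expected payoff against E: (-6)p + 6(1−p) = −12p + 6; against W: 12p + (-8)(1−p) = 20p − 8.
Setting these equal: −12p + 6 = 20p − 8 ⇒ −32p = -14 ⇒ p = 7/16, and the value is (-12)·(7/16) + 6 = 3/4.
For the column player: with q = P(E), equating R1's and R2's payoffs gives −18q + 12 = 14q − 8 ⇒ q = 5/8.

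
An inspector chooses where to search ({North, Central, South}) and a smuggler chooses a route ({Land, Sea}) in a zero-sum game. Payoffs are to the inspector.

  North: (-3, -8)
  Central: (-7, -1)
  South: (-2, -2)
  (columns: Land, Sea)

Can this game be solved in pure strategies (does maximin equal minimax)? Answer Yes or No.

Row minima: North → -8, Central → -7, South → -2; maximin = -2.
Column maxima: Land → -2, Sea → -1; minimax = -2.
maximin = minimax = -2, so a saddle point exists.

Yes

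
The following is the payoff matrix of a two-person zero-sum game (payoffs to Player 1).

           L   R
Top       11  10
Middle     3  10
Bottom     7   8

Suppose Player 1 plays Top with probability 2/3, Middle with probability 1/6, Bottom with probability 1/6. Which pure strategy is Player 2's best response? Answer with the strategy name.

L

If Player 2 plays L, Player 1's expected payoff is (2/3)·11 + (1/6)·3 + (1/6)·7 = 9.
If Player 2 plays R, Player 1's expected payoff is (2/3)·10 + (1/6)·10 + (1/6)·8 = 29/3.
Player 2 minimizes Player 1's payoff; the smallest is 9, so the best response is L.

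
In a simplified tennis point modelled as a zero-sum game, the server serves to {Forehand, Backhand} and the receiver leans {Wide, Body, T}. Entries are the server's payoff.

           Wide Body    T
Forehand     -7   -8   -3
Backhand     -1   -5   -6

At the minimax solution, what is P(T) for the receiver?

1/2

Row minima: Forehand → -8, Backhand → -6; maximin = -6.
Column maxima: Wide → -1, Body → -5, T → -3; minimax = -5.
-6 ≠ -5, so there is no saddle point; optimal play is mixed.
Wide is strictly dominated by Body (it gives the server strictly more in every row), so the receiver never plays it.
On the remaining 2×2 (Forehand, Backhand vs Body, T):
Let the server play Forehand with probability p. Expected payoff against Body: (-8)p + (-5)(1−p) = −3p − 5; against T: (-3)p + (-6)(1−p) = 3p − 6.
Setting these equal: −3p − 5 = 3p − 6 ⇒ −6p = -1 ⇒ p = 1/6, and the value is (-3)·(1/6) − 5 = -11/2.
For the receiver: with q = P(Body), equating Forehand's and Backhand's payoffs gives −5q − 3 = q − 6 ⇒ q = 1/2.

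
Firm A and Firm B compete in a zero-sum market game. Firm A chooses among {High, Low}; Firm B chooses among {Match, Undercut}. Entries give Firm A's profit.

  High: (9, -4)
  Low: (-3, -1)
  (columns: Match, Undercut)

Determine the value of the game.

-7/5

Row minima: High → -4, Low → -3; maximin = -3.
Column maxima: Match → 9, Undercut → -1; minimax = -1.
-3 ≠ -1, so there is no saddle point; optimal play is mixed.
Let Firm A play High with probability p. Expected payoff against Match: 9p + (-3)(1−p) = 12p − 3; against Undercut: (-4)p + (-1)(1−p) = −3p − 1.
Setting these equal: 12p − 3 = −3p − 1 ⇒ 15p = 2 ⇒ p = 2/15, and the value is (12)·(2/15) − 3 = -7/5.
For Firm B: with q = P(Match), equating High's and Low's payoffs gives 13q − 4 = −2q − 1 ⇒ q = 1/5.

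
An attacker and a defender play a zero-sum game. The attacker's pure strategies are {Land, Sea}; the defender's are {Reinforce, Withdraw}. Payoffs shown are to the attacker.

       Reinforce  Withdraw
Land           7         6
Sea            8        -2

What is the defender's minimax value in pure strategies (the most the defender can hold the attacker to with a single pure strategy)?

6

Column maxima: Reinforce → 8, Withdraw → 6.
The smallest of these is 6.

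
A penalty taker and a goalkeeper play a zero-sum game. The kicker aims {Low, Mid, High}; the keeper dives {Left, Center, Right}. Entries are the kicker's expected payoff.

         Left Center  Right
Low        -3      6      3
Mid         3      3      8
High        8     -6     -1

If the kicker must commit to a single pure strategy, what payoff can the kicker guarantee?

3

Row minima: Low → -3, Mid → 3, High → -6.
The best of these is 3.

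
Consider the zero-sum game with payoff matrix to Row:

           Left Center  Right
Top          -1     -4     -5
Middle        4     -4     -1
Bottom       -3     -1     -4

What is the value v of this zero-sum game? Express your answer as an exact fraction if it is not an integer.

Row minima: Top → -5, Middle → -4, Bottom → -4; maximin = -4.
Column maxima: Left → 4, Center → -1, Right → -1; minimax = -1.
-4 ≠ -1, so there is no saddle point; optimal play is mixed.
Left is strictly dominated by Right (it gives Row strictly more in every row), so Column never plays it.
With Left eliminated, Top is strictly dominated by Bottom (Bottom gives Row strictly more in every remaining column), so Row never plays it.
On the remaining 2×2 (Middle, Bottom vs Center, Right):
Let Row play Middle with probability p. Expected payoff against Center: (-4)p + (-1)(1−p) = −3p − 1; against Right: (-1)p + (-4)(1−p) = 3p − 4.
Setting these equal: −3p − 1 = 3p − 4 ⇒ −6p = -3 ⇒ p = 1/2, and the value is (-3)·(1/2) − 1 = -5/2.
For Column: with q = P(Center), equating Middle's and Bottom's payoffs gives −3q − 1 = 3q − 4 ⇒ q = 1/2.

-5/2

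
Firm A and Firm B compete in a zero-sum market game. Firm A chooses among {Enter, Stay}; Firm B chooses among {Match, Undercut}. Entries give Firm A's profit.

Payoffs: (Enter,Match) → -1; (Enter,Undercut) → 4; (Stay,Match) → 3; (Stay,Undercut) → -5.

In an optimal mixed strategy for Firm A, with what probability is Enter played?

8/13

Row minima: Enter → -1, Stay → -5; maximin = -1.
Column maxima: Match → 3, Undercut → 4; minimax = 3.
-1 ≠ 3, so there is no saddle point; optimal play is mixed.
Let Firm A play Enter with probability p. Expected payoff against Match: (-1)p + 3(1−p) = −4p + 3; against Undercut: 4p + (-5)(1−p) = 9p − 5.
Setting these equal: −4p + 3 = 9p − 5 ⇒ −13p = -8 ⇒ p = 8/13, and the value is (-4)·(8/13) + 3 = 7/13.
For Firm B: with q = P(Match), equating Enter's and Stay's payoffs gives −5q + 4 = 8q − 5 ⇒ q = 9/13.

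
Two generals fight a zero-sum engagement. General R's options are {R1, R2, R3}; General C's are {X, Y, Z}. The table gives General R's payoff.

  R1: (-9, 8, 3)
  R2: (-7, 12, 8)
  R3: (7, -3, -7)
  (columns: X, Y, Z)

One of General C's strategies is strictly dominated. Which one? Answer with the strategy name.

Y

Z holds General R's payoff strictly below Y in every row: 3 < 8, 8 < 12, -7 < -3.
So Y is strictly dominated for General C.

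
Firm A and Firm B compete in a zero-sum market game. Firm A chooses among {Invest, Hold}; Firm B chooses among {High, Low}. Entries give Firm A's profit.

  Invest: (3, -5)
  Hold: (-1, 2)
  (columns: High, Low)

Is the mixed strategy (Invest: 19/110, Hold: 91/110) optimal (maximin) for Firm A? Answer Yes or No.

No

Against High this mix gives (19/110)·3 + (91/110)·(-1) = -17/55.
Against Low this mix gives (19/110)·(-5) + (91/110)·2 = 87/110.
Firm B will play High, holding Firm A to -17/55. Shifting weight toward the row that does better against High would raise this floor (the equalizing mix achieves 1/11 against both High and Low), so the proposed strategy is not optimal.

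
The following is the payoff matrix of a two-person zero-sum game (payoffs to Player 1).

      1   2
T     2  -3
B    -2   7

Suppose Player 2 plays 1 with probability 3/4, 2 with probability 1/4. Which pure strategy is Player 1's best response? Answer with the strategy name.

Expected payoff of T: (3/4)·2 + (1/4)·(-3) = 3/4.
Expected payoff of B: (3/4)·(-2) + (1/4)·7 = 1/4.
The largest is 3/4, so Player 1's best response is T.

T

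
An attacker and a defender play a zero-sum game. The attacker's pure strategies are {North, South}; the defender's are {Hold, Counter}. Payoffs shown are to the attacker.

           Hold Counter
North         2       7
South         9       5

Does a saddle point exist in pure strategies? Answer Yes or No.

Row minima: North → 2, South → 5; maximin = 5.
Column maxima: Hold → 9, Counter → 7; minimax = 7.
5 ≠ 7, so no pure-strategy equilibrium exists.

No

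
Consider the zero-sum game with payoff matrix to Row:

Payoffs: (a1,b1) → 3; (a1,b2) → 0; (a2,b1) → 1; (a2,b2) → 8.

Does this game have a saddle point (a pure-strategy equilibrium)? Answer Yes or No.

Row minima: a1 → 0, a2 → 1; maximin = 1.
Column maxima: b1 → 3, b2 → 8; minimax = 3.
1 ≠ 3, so no pure-strategy equilibrium exists.

No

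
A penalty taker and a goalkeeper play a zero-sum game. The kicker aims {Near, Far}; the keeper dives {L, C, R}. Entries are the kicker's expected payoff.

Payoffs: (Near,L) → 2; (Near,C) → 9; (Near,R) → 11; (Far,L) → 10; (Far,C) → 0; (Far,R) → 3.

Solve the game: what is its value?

90/17

Row minima: Near → 2, Far → 0; maximin = 2.
Column maxima: L → 10, C → 9, R → 11; minimax = 9.
2 ≠ 9, so there is no saddle point; optimal play is mixed.
R is strictly dominated by C (it gives the kicker strictly more in every row), so the keeper never plays it.
On the remaining 2×2 (Near, Far vs L, C):
Let the kicker play Near with probability p. Expected payoff against L: 2p + 10(1−p) = −8p + 10; against C: 9p + 0(1−p) = 9p.
Setting these equal: −8p + 10 = 9p ⇒ −17p = -10 ⇒ p = 10/17, and the value is (-8)·(10/17) + 10 = 90/17.
For the keeper: with q = P(L), equating Near's and Far's payoffs gives −7q + 9 = 10q ⇒ q = 9/17.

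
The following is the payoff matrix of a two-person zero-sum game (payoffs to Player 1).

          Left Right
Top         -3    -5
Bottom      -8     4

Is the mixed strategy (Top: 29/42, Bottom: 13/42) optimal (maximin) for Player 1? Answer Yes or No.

Against Left this mix gives (29/42)·(-3) + (13/42)·(-8) = -191/42.
Against Right this mix gives (29/42)·(-5) + (13/42)·4 = -31/14.
Player 2 will play Left, holding Player 1 to -191/42. Shifting weight toward the row that does better against Left would raise this floor (the equalizing mix achieves -26/7 against both Left and Right), so the proposed strategy is not optimal.

No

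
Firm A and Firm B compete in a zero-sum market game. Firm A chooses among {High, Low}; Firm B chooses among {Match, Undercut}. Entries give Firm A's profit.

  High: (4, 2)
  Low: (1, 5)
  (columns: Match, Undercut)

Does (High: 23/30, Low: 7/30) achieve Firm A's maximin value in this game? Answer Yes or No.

No

Against Match this mix gives (23/30)·4 + (7/30)·1 = 33/10.
Against Undercut this mix gives (23/30)·2 + (7/30)·5 = 27/10.
Firm B will play Undercut, holding Firm A to 27/10. Shifting weight toward the row that does better against Undercut would raise this floor (the equalizing mix achieves 3 against both Undercut and Match), so the proposed strategy is not optimal.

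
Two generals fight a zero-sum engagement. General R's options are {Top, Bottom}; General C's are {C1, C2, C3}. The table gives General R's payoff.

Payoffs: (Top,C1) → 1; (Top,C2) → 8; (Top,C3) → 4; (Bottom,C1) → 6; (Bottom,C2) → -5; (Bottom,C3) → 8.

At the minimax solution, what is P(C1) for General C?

Row minima: Top → 1, Bottom → -5; maximin = 1.
Column maxima: C1 → 6, C2 → 8, C3 → 8; minimax = 6.
1 ≠ 6, so there is no saddle point; optimal play is mixed.
C3 is strictly dominated by C1 (it gives General R strictly more in every row), so General C never plays it.
On the remaining 2×2 (Top, Bottom vs C1, C2):
Let General R play Top with probability p. Expected payoff against C1: 1p + 6(1−p) = −5p + 6; against C2: 8p + (-5)(1−p) = 13p − 5.
Setting these equal: −5p + 6 = 13p − 5 ⇒ −18p = -11 ⇒ p = 11/18, and the value is (-5)·(11/18) + 6 = 53/18.
For General C: with q = P(C1), equating Top's and Bottom's payoffs gives −7q + 8 = 11q − 5 ⇒ q = 13/18.

13/18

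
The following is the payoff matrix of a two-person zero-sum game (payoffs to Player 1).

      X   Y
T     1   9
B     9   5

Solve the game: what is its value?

19/3

Row minima: T → 1, B → 5; maximin = 5.
Column maxima: X → 9, Y → 9; minimax = 9.
5 ≠ 9, so there is no saddle point; optimal play is mixed.
Let Player 1 play T with probability p. Expected payoff against X: 1p + 9(1−p) = −8p + 9; against Y: 9p + 5(1−p) = 4p + 5.
Setting these equal: −8p + 9 = 4p + 5 ⇒ −12p = -4 ⇒ p = 1/3, and the value is (-8)·(1/3) + 9 = 19/3.
For Player 2: with q = P(X), equating T's and B's payoffs gives −8q + 9 = 4q + 5 ⇒ q = 1/3.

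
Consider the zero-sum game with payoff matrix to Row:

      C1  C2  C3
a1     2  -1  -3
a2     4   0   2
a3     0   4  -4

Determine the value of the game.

Row minima: a1 → -3, a2 → 0, a3 → -4; maximin = 0.
Column maxima: C1 → 4, C2 → 4, C3 → 2; minimax = 2.
0 ≠ 2, so there is no saddle point; optimal play is mixed.
a1 is strictly dominated by a2, so Row never plays it.
C1 is strictly dominated by C3 (it gives Row strictly more in every row), so Column never plays it.
On the remaining 2×2 (a2, a3 vs C2, C3):
Let Row play a2 with probability p. Expected payoff against C2: 0p + 4(1−p) = −4p + 4; against C3: 2p + (-4)(1−p) = 6p − 4.
Setting these equal: −4p + 4 = 6p − 4 ⇒ −10p = -8 ⇒ p = 4/5, and the value is (-4)·(4/5) + 4 = 4/5.
For Column: with q = P(C2), equating a2's and a3's payoffs gives −2q + 2 = 8q − 4 ⇒ q = 3/5.

4/5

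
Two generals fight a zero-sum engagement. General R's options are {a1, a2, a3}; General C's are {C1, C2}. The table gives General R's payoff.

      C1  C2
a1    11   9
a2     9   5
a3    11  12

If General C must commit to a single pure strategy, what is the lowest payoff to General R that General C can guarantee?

11

Column maxima: C1 → 11, C2 → 12.
The smallest of these is 11.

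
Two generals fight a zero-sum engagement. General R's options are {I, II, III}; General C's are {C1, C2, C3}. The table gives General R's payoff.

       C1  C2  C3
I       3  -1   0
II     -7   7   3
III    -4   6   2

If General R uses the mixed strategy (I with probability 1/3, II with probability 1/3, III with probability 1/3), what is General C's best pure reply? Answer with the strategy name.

C1

If General C plays C1, General R's expected payoff is (1/3)·3 + (1/3)·(-7) + (1/3)·(-4) = -8/3.
If General C plays C2, General R's expected payoff is (1/3)·(-1) + (1/3)·7 + (1/3)·6 = 4.
If General C plays C3, General R's expected payoff is (1/3)·0 + (1/3)·3 + (1/3)·2 = 5/3.
General C minimizes General R's payoff; the smallest is -8/3, so the best response is C1.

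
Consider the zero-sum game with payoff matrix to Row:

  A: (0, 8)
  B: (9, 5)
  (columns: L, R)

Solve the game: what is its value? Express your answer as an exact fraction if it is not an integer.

Row minima: A → 0, B → 5; maximin = 5.
Column maxima: L → 9, R → 8; minimax = 8.
5 ≠ 8, so there is no saddle point; optimal play is mixed.
Let Row play A with probability p. Expected payoff against L: 0p + 9(1−p) = −9p + 9; against R: 8p + 5(1−p) = 3p + 5.
Setting these equal: −9p + 9 = 3p + 5 ⇒ −12p = -4 ⇒ p = 1/3, and the value is (-9)·(1/3) + 9 = 6.
For Column: with q = P(L), equating A's and B's payoffs gives −8q + 8 = 4q + 5 ⇒ q = 1/4.

6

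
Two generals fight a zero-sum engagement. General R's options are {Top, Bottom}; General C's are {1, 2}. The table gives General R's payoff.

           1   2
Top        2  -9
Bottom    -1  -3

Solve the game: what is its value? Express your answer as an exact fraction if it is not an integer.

-3

Row minima: Top → -9, Bottom → -3; maximin = -3.
Column maxima: 1 → 2, 2 → -3; minimax = -3.
Since maximin = minimax = -3, there is a saddle point and the value is -3.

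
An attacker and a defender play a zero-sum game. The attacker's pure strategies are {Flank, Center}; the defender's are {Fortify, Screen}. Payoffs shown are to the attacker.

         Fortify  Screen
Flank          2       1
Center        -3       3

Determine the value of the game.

Row minima: Flank → 1, Center → -3; maximin = 1.
Column maxima: Fortify → 2, Screen → 3; minimax = 2.
1 ≠ 2, so there is no saddle point; optimal play is mixed.
Let the attacker play Flank with probability p. Expected payoff against Fortify: 2p + (-3)(1−p) = 5p − 3; against Screen: 1p + 3(1−p) = −2p + 3.
Setting these equal: 5p − 3 = −2p + 3 ⇒ 7p = 6 ⇒ p = 6/7, and the value is (5)·(6/7) − 3 = 9/7.
For the defender: with q = P(Fortify), equating Flank's and Center's payoffs gives q + 1 = −6q + 3 ⇒ q = 2/7.

9/7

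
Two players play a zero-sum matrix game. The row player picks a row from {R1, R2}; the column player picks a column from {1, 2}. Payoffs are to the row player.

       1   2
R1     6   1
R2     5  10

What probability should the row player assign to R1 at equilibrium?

1/2

Row minima: R1 → 1, R2 → 5; maximin = 5.
Column maxima: 1 → 6, 2 → 10; minimax = 6.
5 ≠ 6, so there is no saddle point; optimal play is mixed.
Let the row player play R1 with probability p. Expected payoff against 1: 6p + 5(1−p) = p + 5; against 2: 1p + 10(1−p) = −9p + 10.
Setting these equal: p + 5 = −9p + 10 ⇒ 10p = 5 ⇒ p = 1/2, and the value is (1)·(1/2) + 5 = 11/2.
For the column player: with q = P(1), equating R1's and R2's payoffs gives 5q + 1 = −5q + 10 ⇒ q = 9/10.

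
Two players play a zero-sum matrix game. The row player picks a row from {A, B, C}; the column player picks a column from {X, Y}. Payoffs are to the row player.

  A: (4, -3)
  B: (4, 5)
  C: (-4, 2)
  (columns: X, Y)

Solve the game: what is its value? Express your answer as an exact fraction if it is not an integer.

Row minima: A → -3, B → 4, C → -4; maximin = 4.
Column maxima: X → 4, Y → 5; minimax = 4.
Since maximin = minimax = 4, there is a saddle point and the value is 4.

4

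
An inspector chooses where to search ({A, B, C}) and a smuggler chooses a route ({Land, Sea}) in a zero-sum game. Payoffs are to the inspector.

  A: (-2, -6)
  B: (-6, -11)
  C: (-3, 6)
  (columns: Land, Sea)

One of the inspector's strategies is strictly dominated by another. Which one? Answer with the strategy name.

A gives a strictly higher payoff than B against every column: -2 > -6, -6 > -11.
So B is strictly dominated and the inspector never plays it.

B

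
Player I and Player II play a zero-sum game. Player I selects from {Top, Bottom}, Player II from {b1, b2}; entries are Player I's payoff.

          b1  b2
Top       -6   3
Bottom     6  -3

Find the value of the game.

0

Row minima: Top → -6, Bottom → -3; maximin = -3.
Column maxima: b1 → 6, b2 → 3; minimax = 3.
-3 ≠ 3, so there is no saddle point; optimal play is mixed.
Let Player I play Top with probability p. Expected payoff against b1: (-6)p + 6(1−p) = −12p + 6; against b2: 3p + (-3)(1−p) = 6p − 3.
Setting these equal: −12p + 6 = 6p − 3 ⇒ −18p = -9 ⇒ p = 1/2, and the value is (-12)·(1/2) + 6 = 0.
For Player II: with q = P(b1), equating Top's and Bottom's payoffs gives −9q + 3 = 9q − 3 ⇒ q = 1/3.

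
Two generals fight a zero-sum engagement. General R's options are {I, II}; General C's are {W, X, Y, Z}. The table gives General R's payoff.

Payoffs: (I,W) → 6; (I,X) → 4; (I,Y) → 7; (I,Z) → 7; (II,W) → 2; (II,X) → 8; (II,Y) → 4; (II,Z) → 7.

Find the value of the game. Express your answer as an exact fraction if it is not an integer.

5

Row minima: I → 4, II → 2; maximin = 4.
Column maxima: W → 6, X → 8, Y → 7, Z → 7; minimax = 6.
4 ≠ 6, so there is no saddle point; optimal play is mixed.
Y is strictly dominated by W (it gives General R strictly more in every row), so General C never plays it.
Z is strictly dominated by W (it gives General R strictly more in every row), so General C never plays it.
On the remaining 2×2 (I, II vs W, X):
Let General R play I with probability p. Expected payoff against W: 6p + 2(1−p) = 4p + 2; against X: 4p + 8(1−p) = −4p + 8.
Setting these equal: 4p + 2 = −4p + 8 ⇒ 8p = 6 ⇒ p = 3/4, and the value is (4)·(3/4) + 2 = 5.
For General C: with q = P(W), equating I's and II's payoffs gives 2q + 4 = −6q + 8 ⇒ q = 1/2.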